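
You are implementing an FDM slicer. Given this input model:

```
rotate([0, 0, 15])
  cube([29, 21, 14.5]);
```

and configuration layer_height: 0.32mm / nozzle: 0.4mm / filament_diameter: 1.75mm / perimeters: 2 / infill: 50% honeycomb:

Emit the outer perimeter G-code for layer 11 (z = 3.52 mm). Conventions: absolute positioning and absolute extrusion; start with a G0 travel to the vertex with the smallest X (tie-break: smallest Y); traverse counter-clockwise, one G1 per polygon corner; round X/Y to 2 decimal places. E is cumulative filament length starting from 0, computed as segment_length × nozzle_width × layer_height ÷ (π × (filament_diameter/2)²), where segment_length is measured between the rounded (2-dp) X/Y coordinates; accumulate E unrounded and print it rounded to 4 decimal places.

G0 X-5.44 Y20.28 Z3.52
G1 X0.00 Y0.00 E1.1174
G1 X28.01 Y7.51 E2.6606
G1 X22.58 Y27.79 E3.7779
G1 X-5.44 Y20.28 E5.3216

At z = 3.52 mm: the cube (footprint 29×21) is included at this height; (whole slice rotated 15° about Z — lengths, areas and connectivity unchanged). The outline is a single polygon with 4 vertices. Extrusion per mm of travel: 0.4 × 0.32 / (π × 0.875²) = 0.053216. Accumulating E over each segment gives final E = 5.3216.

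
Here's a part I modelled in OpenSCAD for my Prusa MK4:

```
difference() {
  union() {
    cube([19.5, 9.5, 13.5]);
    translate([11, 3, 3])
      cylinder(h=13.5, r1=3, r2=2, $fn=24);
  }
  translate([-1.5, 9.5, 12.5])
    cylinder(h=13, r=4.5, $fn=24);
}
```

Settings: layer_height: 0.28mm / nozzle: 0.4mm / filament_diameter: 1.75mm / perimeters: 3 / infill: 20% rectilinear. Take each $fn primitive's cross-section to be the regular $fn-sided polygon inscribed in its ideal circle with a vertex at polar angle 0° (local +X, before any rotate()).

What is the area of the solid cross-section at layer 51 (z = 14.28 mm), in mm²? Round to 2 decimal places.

At z = 14.28 mm: the cube is absent (z outside [0, 13.5]); the cone at (11, 3) contributes a regular 24-gon of circumradius 2.164 (interpolated between r1=3 and r2=2 at t=0.836) (area = (24/2)·2.164²·sin(360°/24) = 14.55 mm²); Combining (union): only the cone at (11, 3) is present, so the union is just that shape — area = 14.55 mm²; the r=4.5 cylinder at (-1.5, 9.5) gives a regular 24-gon of circumradius 4.5 (constant along its height) (area = (24/2)·4.500²·sin(360°/24) = 62.89 mm²); Subtracting the remaining from the first: starting from the result so far (14.55 mm²), the r=4.5 cylinder at (-1.5, 9.5) misses the remaining region (no effect) — area = 14.55 mm². Overall, the cross-section is a single solid region. Net area = 14.55 mm².

14.55 mm²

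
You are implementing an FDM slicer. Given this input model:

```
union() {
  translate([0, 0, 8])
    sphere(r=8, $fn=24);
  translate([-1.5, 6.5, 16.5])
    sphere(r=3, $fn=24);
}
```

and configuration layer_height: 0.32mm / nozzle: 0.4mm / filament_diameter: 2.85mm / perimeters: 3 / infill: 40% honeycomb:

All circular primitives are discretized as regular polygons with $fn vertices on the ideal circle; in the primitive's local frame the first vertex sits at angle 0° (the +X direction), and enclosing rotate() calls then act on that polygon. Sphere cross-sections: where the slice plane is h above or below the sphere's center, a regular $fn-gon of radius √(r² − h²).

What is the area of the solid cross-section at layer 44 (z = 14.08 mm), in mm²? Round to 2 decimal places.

At z = 14.08 mm: the sphere: section is a regular 24-gon, circumradius = √(r²−h²) = √(8²−6.08²) = 5.199 (area = (24/2)·5.199²·sin(360°/24) = 83.96 mm²); the sphere at (-1.5, 6.5): section is a regular 24-gon, circumradius = √(r²−h²) = √(3²−2.42²) = 1.773 (area = (24/2)·1.773²·sin(360°/24) = 9.76 mm²); Merging all regions: the regions partially overlap — summed areas 93.73 mm² minus the doubly-counted overlap 0.28 mm² gives 93.44 mm² — area = 93.44 mm². Overall, the cross-section is a single solid region. Net area = 93.44 mm².

93.44 mm²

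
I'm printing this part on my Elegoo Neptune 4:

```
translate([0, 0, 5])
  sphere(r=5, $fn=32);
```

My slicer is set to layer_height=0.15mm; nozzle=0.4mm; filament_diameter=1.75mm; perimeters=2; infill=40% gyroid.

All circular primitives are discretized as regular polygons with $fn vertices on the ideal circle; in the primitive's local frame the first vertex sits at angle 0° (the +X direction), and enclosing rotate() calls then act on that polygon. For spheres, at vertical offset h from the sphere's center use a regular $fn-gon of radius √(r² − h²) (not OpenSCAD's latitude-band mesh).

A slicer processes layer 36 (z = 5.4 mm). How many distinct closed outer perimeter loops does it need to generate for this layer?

1

At z = 5.4 mm: the sphere: section is a regular 32-gon, circumradius = √(r²−h²) = √(5²−0.4²) = 4.984. The result has 1 disconnected region.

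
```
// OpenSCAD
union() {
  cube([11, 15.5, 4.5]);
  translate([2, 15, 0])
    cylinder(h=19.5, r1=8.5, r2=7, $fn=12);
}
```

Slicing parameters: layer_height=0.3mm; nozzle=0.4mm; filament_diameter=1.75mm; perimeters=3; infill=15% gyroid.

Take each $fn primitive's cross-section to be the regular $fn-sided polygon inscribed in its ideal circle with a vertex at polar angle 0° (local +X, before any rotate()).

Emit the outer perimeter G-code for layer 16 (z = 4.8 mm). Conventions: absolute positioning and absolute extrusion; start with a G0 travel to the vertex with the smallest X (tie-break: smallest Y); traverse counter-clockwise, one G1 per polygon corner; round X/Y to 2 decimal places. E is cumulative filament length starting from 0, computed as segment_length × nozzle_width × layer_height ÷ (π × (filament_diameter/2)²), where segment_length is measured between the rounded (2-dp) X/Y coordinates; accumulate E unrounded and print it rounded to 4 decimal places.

At z = 4.8 mm: the cube is absent (z outside [0, 4.5]); the cone at (2, 15) contributes a regular 12-gon of circumradius 8.131 (interpolated between r1=8.5 and r2=7 at t=0.246); Merging all regions: only the cone at (2, 15) is present, so the union is just that shape — 1 connected region. The outline is a single polygon with 12 vertices. Extrusion per mm of travel: 0.4 × 0.3 / (π × 0.875²) = 0.049890. Accumulating E over each segment gives final E = 2.5199.

G0 X-6.13 Y15.00 Z4.80
G1 X-5.04 Y10.93 E0.2102
G1 X-2.07 Y7.96 E0.4198
G1 X2.00 Y6.87 E0.6300
G1 X6.07 Y7.96 E0.8402
G1 X9.04 Y10.93 E1.0497
G1 X10.13 Y15.00 E1.2599
G1 X9.04 Y19.07 E1.4701
G1 X6.07 Y22.04 E1.6797
G1 X2.00 Y23.13 E1.8899
G1 X-2.07 Y22.04 E2.1001
G1 X-5.04 Y19.07 E2.3097
G1 X-6.13 Y15.00 E2.5199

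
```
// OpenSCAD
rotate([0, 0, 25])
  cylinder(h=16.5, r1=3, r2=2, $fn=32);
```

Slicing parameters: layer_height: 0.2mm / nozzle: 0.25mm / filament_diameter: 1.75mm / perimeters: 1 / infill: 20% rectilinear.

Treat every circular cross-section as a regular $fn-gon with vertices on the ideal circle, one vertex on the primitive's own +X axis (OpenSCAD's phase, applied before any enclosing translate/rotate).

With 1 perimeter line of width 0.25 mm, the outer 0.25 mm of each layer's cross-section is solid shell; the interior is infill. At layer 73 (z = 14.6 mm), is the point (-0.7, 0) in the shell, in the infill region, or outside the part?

At z = 14.6 mm: the cone: at t=0.885 of its height the radius interpolates to r₁+(r₂−r₁)t = 2.115, giving a regular 32-gon of that circumradius; (rotated 25° about Z; rotation is an isometry so areas/perimeters/island counts are preserved). Overall, the cross-section is a single solid region. Undo the 25° rotation: the query point maps to (-0.634, 0.296) in the un-rotated model frame. The nearest boundary edge runs (-1.76, 1.18)→(-1.95, 0.81); distance from the point to it = 1.41 mm. The point is inside the cross-section and 1.41 mm from the nearest boundary — more than the 0.25 mm shell width (1 × 0.25), so it's in the infill interior.

infill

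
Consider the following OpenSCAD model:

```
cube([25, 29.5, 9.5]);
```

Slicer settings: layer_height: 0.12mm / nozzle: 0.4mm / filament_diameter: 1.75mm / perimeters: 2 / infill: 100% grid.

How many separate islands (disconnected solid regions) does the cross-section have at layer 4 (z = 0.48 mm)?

At z = 0.48 mm: the 25×29.5 cube contributes its full rectangle. Overall, the cross-section is a single solid region. Island count = 1.

1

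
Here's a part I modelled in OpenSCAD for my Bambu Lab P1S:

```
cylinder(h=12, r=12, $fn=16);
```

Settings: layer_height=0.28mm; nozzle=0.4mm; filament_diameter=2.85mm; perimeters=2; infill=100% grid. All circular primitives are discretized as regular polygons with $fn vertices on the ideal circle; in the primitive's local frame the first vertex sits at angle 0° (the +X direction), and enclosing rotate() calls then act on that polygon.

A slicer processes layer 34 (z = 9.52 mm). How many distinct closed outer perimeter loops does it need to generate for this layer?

1

At z = 9.52 mm: the r=12 cylinder contributes a regular 16-gon of circumradius 12. The result has 1 disconnected region.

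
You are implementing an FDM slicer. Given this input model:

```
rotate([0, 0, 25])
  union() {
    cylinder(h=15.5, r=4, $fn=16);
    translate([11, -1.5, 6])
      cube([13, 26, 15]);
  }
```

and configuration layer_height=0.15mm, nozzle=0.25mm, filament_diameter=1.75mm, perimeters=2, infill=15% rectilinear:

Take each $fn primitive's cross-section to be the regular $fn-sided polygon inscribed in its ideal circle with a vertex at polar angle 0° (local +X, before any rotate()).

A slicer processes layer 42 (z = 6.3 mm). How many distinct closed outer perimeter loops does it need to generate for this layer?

At z = 6.3 mm: the cylinder: section is a regular 16-gon, circumradius r=4; the cube at (11, -1.5) (footprint 13×26) is included at this height; Combining (union): the 2 present regions are separate (no shared area or edge), so areas and boundary lengths simply add and each stays a separate island — 2 connected regions; (rotated 25° about Z; rotation is an isometry so areas/perimeters/island counts are preserved). The result has 2 disconnected regions.

2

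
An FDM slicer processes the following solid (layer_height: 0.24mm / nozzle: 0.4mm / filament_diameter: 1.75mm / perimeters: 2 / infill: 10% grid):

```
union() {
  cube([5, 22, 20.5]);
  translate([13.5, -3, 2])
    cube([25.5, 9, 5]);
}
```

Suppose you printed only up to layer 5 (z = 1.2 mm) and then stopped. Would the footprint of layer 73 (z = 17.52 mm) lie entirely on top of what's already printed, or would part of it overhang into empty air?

Compare the two slices. At z = 1.2: the cube is present — its section is the full 5×22 rectangle (area 110.00 mm²); the cube at (13.5, -3) does not reach this height (z outside [2, 7]); Merging all regions: only the 5×22 cube is present, so the union is just that shape — area = 110.00 mm². At z = 17.52: the 5×22 cube contributes its full rectangle (area 110.00 mm²); the cube at (13.5, -3) is not intersected at this z (z outside [2, 7]); Taking the union: only the 5×22 cube is present, so the union is just that shape — area = 110.00 mm². Checking containment: the cross-section at z = 17.52 is a subset of the cross-section at z = 1.2.

entirely on top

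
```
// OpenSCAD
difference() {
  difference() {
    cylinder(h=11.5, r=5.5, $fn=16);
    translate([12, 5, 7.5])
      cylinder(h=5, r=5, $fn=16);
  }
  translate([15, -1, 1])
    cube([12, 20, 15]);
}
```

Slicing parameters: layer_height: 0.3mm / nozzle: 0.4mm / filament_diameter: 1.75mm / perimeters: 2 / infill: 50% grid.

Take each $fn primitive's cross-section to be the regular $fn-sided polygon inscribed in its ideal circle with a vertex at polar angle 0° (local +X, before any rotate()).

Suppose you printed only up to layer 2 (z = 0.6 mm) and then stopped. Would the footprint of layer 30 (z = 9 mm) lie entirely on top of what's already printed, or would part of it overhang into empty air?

Compare the two slices. At z = 0.6: the r=5.5 cylinder gives a regular 16-gon of circumradius 5.5 (constant along its height) (area = (16/2)·5.500²·sin(360°/16) = 92.61 mm²); the cylinder at (12, 5) does not reach this height (z outside [7.5, 12.5]); Subtracting the remaining from the first: none of the subtracted shapes is present at this height, so the r=5.5 cylinder is unchanged — area = 92.61 mm²; the cube at (15, -1) is absent (z outside [1, 16]); After the difference (first − rest): none of the subtracted shapes is present at this height, so that combined region is unchanged — area = 92.61 mm². At z = 9: the r=5.5 cylinder gives a regular 16-gon of circumradius 5.5 (constant along its height) (area = (16/2)·5.500²·sin(360°/16) = 92.61 mm²); the r=5 cylinder at (12, 5) contributes a regular 16-gon of circumradius 5 (area = (16/2)·5.000²·sin(360°/16) = 76.54 mm²); After the difference (first − rest): starting from the r=5.5 cylinder (92.61 mm²), the r=5 cylinder at (12, 5) misses the remaining region (no effect) — area = 92.61 mm²; the cube at (15, -1) is present — its section is the full 12×20 rectangle (area 240.00 mm²); After the difference (first − rest): starting from the result so far (92.61 mm²), the 12×20 cube at (15, -1) misses the remaining region (no effect) — area = 92.61 mm². Checking containment: the cross-section at z = 9 is a subset of the cross-section at z = 0.6.

entirely on top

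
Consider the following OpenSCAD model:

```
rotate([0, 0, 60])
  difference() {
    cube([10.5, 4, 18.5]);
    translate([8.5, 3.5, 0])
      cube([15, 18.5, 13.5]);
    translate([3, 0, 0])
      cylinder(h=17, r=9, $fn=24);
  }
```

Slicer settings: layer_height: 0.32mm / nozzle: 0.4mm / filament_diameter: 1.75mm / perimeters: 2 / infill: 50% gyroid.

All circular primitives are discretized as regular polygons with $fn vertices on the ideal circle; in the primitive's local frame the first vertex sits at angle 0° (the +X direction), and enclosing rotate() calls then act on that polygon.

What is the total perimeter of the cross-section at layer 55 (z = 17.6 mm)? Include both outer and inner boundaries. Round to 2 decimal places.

29.00 mm

At z = 17.6 mm: the 10.5×4 cube contributes its full rectangle (perimeter 29.00 mm); the cube at (8.5, 3.5) is not intersected at this z (z outside [0, 13.5]); the cylinder at (3, 0) is not intersected at this z (z outside [0, 17]); After the difference (first − rest): none of the subtracted shapes is present at this height, so the 10.5×4 cube is unchanged — boundary = 29.00 mm; (whole slice rotated 60° about Z — lengths, areas and connectivity unchanged). Overall, the cross-section is a single solid region. Total boundary length (outer) = 29.00 mm.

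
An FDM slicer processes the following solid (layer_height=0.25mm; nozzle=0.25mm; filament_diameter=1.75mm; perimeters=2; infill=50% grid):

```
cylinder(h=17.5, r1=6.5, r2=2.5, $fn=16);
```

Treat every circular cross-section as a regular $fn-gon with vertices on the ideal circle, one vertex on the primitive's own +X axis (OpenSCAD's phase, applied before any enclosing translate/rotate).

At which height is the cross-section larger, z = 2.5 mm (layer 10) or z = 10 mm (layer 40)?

Layer 10 (z = 2.5): the cone: at t=0.143 of its height the radius interpolates to r₁+(r₂−r₁)t = 5.929, giving a regular 16-gon of that circumradius (area = (16/2)·5.929²·sin(360°/16) = 107.60 mm²). So its area = 107.60 mm². Layer 40 (z = 10): the cone: at t=0.571 of its height the radius interpolates to r₁+(r₂−r₁)t = 4.214, giving a regular 16-gon of that circumradius (area = (16/2)·4.214²·sin(360°/16) = 54.37 mm²). So its area = 54.37 mm². Layer 10 is larger (107.60 vs 54.37 mm²).

layer 10 (z = 2.5 mm)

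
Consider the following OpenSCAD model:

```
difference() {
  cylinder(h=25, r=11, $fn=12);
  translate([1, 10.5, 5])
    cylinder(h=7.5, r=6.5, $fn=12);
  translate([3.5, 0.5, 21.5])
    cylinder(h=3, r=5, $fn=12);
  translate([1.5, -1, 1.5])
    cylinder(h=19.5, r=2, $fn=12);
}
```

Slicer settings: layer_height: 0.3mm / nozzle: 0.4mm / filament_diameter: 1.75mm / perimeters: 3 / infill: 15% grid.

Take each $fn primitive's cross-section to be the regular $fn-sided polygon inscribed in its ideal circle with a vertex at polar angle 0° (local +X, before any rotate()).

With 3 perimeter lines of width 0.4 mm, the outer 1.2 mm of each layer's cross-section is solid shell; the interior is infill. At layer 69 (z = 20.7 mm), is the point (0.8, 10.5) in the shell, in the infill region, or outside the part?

At z = 20.7 mm: the cylinder: section is a regular 12-gon, circumradius r=11; the cylinder at (1, 10.5) is not intersected at this z (z outside [5, 12.5]); the cylinder at (3.5, 0.5) does not reach this height (z outside [21.5, 24.5]); the cylinder at (1.5, -1): section is a regular 12-gon, circumradius r=2; Subtracting the remaining from the first: starting from the r=11 cylinder, the r=2 cylinder at (1.5, -1) lies wholly inside it (removes its full 12.00 mm² and its 12.42 mm outline becomes a hole wall) — 1 connected region with 1 hole. Overall, the cross-section is one region with 1 hole. The nearest boundary edge runs (0.00, 11.00)→(5.50, 9.53); distance from the point to it = 0.28 mm. The point is inside the cross-section, 0.28 mm from the nearest boundary — within the 1.2 mm shell band (3 × 0.4).

shell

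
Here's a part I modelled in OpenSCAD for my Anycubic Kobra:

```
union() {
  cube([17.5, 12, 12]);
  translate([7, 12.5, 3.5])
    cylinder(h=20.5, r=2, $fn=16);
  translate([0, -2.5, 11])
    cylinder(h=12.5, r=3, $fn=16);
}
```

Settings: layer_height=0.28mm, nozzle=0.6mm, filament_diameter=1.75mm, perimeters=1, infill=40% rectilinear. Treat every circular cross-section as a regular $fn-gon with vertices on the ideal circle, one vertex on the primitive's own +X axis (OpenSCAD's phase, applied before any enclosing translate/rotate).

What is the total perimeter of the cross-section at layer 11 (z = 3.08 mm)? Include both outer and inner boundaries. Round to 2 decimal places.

59.00 mm

At z = 3.08 mm: the cube (footprint 17.5×12) is included at this height (perimeter 59.00 mm); the cylinder at (7, 12.5) does not reach this height (z outside [3.5, 24]); the cylinder at (0, -2.5) is absent (z outside [11, 23.5]); Combining (union): only the 17.5×12 cube is present, so the union is just that shape — boundary = 59.00 mm. Overall, the cross-section is a single solid region. Total boundary length (outer) = 59.00 mm.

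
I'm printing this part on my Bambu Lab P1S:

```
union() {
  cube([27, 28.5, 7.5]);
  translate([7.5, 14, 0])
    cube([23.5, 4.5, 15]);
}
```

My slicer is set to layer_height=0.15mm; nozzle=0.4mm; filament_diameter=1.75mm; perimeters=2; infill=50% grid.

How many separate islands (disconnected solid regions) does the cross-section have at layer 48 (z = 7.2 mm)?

1

At z = 7.2 mm: the cube is present — its section is the full 27×28.5 rectangle; the 23.5×4.5 cube at (7.5, 14) contributes its full rectangle; Combining (union): the regions partially overlap (shared area 87.75 mm²), so overlapping operands fuse into one piece — 1 connected region. Overall, the cross-section is a single solid region. Island count = 1.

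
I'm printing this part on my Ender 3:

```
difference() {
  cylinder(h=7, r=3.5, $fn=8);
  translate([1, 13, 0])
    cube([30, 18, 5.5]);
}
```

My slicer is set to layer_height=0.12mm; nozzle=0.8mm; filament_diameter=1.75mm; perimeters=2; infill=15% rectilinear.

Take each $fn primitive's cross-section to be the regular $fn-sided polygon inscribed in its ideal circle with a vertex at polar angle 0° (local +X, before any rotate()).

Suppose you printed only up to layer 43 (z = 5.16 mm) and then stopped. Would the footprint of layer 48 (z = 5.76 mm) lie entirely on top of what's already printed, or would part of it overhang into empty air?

Compare the two slices. At z = 5.16: the r=3.5 cylinder gives a regular 8-gon of circumradius 3.5 (constant along its height) (area = (8/2)·3.500²·sin(360°/8) = 34.65 mm²); the 30×18 cube at (1, 13) contributes its full rectangle (area 540.00 mm²); After the difference (first − rest): starting from the r=3.5 cylinder (34.65 mm²), the 30×18 cube at (1, 13) misses the remaining region (no effect) — area = 34.65 mm². At z = 5.76: the cylinder: section is a regular 8-gon, circumradius r=3.5 (area = (8/2)·3.500²·sin(360°/8) = 34.65 mm²); the cube at (1, 13) does not reach this height (z outside [0, 5.5]); After the difference (first − rest): none of the subtracted shapes is present at this height, so the r=3.5 cylinder is unchanged — area = 34.65 mm². Checking containment: the cross-section at z = 5.76 is a subset of the cross-section at z = 5.16.

entirely on top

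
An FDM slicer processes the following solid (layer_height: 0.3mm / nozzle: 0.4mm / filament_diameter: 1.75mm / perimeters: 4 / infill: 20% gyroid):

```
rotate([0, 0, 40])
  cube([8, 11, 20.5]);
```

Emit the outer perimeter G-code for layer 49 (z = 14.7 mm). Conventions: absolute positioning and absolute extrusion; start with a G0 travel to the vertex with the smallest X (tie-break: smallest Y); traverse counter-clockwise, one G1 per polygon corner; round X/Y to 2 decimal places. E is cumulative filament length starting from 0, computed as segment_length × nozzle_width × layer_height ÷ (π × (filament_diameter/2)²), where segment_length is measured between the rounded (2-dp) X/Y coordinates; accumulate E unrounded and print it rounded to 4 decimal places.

G0 X-7.07 Y8.43 Z14.70
G1 X0.00 Y0.00 E0.5489
G1 X6.13 Y5.14 E0.9480
G1 X-0.94 Y13.57 E1.4969
G1 X-7.07 Y8.43 E1.8960

At z = 14.7 mm: the cube is present — its section is the full 8×11 rectangle; (whole slice rotated 40° about Z — lengths, areas and connectivity unchanged). The outline is a single polygon with 4 vertices. Extrusion per mm of travel: 0.4 × 0.3 / (π × 0.875²) = 0.049890. Accumulating E over each segment gives final E = 1.8960.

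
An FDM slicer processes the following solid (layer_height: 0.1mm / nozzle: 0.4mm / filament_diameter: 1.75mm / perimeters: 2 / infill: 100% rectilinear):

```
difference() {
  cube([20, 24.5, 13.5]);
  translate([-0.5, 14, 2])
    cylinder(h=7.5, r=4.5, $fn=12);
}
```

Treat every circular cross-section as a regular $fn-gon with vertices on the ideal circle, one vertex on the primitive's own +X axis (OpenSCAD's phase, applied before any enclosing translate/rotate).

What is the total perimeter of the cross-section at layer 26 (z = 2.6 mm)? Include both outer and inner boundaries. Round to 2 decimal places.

At z = 2.6 mm: the cube (footprint 20×24.5) is included at this height (perimeter 89.00 mm); the cylinder at (-0.5, 14): section is a regular 12-gon, circumradius r=4.5 (perimeter = 2·12·4.500·sin(180°/12) = 27.95 mm); After the difference (first − rest): starting from the 20×24.5 cube, the r=4.5 cylinder at (-0.5, 14) partially overlaps it — only the 25.94 mm² overlap (of its 60.75 mm²) is removed, clipping the outline — boundary = 93.21 mm. Overall, the cross-section is a single solid region. Total boundary length (outer) = 93.21 mm.

93.21 mm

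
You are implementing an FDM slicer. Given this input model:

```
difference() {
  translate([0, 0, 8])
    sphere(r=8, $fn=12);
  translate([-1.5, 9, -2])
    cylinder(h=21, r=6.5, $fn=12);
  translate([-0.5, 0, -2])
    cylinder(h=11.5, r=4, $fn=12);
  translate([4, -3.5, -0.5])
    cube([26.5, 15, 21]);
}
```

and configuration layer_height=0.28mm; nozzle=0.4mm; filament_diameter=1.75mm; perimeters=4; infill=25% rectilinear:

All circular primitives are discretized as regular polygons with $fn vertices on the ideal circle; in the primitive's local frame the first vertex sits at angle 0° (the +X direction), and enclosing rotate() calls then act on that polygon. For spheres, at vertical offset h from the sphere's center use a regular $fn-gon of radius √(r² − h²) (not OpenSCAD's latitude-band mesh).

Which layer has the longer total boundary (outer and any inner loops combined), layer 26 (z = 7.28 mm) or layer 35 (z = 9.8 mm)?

Layer 26 (z = 7.28): the sphere: section is a regular 12-gon, circumradius = √(r²−h²) = √(8²−0.72²) = 7.968 (perimeter = 2·12·7.968·sin(180°/12) = 49.49 mm); the cylinder at (-1.5, 9): section is a regular 12-gon, circumradius r=6.5 (perimeter = 2·12·6.500·sin(180°/12) = 40.38 mm); the cylinder at (-0.5, 0): section is a regular 12-gon, circumradius r=4 (perimeter = 2·12·4.000·sin(180°/12) = 24.85 mm); the 26.5×15 cube at (4, -3.5) contributes its full rectangle (perimeter 83.00 mm); Taking the first minus the rest: starting from the r=8 sphere, the r=6.5 cylinder at (-1.5, 9) partially overlaps it — only the 37.30 mm² overlap (of its 126.75 mm²) is removed, clipping the outline; the r=4 cylinder at (-0.5, 0) partially overlaps it — only the 44.21 mm² overlap (of its 48.00 mm²) is removed, clipping the outline; the 26.5×15 cube at (4, -3.5) partially overlaps it — only the 29.88 mm² overlap (of its 397.50 mm²) is removed, clipping the outline — boundary = 65.26 mm. So its perimeter = 65.26 mm. Layer 35 (z = 9.8): the sphere: section is a regular 12-gon, circumradius = √(r²−h²) = √(8²−1.8²) = 7.795 (perimeter = 2·12·7.795·sin(180°/12) = 48.42 mm); the r=6.5 cylinder at (-1.5, 9) gives a regular 12-gon of circumradius 6.5 (constant along its height) (perimeter = 2·12·6.500·sin(180°/12) = 40.38 mm); the cylinder at (-0.5, 0) is absent (z outside [-2, 9.5]); the cube at (4, -3.5) (footprint 26.5×15) is included at this height (perimeter 83.00 mm); Subtracting the remaining from the first: starting from the r=8 sphere, the r=6.5 cylinder at (-1.5, 9) partially overlaps it — only the 35.35 mm² overlap (of its 126.75 mm²) is removed, clipping the outline; the 26.5×15 cube at (4, -3.5) partially overlaps it — only the 28.00 mm² overlap (of its 397.50 mm²) is removed, clipping the outline — boundary = 49.34 mm. So its perimeter = 49.34 mm. Layer 26 is larger (65.26 vs 49.34 mm).

layer 26 (z = 7.28 mm)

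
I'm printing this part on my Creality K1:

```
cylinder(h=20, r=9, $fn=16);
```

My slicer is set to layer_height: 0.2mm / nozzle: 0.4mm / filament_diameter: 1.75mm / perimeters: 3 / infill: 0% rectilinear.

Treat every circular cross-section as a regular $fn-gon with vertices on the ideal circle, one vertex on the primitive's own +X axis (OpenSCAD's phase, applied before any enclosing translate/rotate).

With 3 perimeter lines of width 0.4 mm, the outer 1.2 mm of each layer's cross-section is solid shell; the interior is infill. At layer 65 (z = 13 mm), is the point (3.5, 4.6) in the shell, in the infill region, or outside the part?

infill

At z = 13 mm: the r=9 cylinder contributes a regular 16-gon of circumradius 9. Overall, the cross-section is a single solid region. The nearest boundary edge runs (6.36, 6.36)→(3.44, 8.31); distance from the point to it = 3.06 mm. The point is inside the cross-section and 3.06 mm from the nearest boundary — more than the 1.2 mm shell width (3 × 0.4), so it's in the infill interior.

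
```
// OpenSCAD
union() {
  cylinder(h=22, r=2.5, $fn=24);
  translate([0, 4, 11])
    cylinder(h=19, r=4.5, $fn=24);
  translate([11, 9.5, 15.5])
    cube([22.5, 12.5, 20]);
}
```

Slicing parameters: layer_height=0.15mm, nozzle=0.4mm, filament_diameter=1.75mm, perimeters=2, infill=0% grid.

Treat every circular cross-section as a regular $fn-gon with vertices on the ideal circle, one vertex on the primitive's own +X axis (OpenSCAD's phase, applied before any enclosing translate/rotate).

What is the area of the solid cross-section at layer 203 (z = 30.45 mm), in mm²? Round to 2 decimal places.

281.25 mm²

At z = 30.45 mm: the cylinder is not intersected at this z (z outside [0, 22]); the cylinder at (0, 4) does not reach this height (z outside [11, 30]); the 22.5×12.5 cube at (11, 9.5) contributes its full rectangle (area 281.25 mm²); Combining (union): only the 22.5×12.5 cube at (11, 9.5) is present, so the union is just that shape — area = 281.25 mm². Overall, the cross-section is a single solid region. Net area = 281.25 mm².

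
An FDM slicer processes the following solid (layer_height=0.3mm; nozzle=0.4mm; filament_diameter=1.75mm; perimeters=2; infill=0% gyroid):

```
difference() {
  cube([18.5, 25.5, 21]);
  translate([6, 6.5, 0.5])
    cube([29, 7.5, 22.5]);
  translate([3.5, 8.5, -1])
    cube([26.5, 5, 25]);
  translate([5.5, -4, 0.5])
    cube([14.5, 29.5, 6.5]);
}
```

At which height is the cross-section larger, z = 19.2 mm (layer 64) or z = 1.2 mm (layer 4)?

Layer 64 (z = 19.2): the cube is present — its section is the full 18.5×25.5 rectangle (area 471.75 mm²); the cube at (6, 6.5) (footprint 29×7.5) is included at this height (area 217.50 mm²); the cube at (3.5, 8.5) is present — its section is the full 26.5×5 rectangle (area 132.50 mm²); the cube at (5.5, -4) is absent (z outside [0.5, 7]); After the difference (first − rest): starting from the 18.5×25.5 cube (471.75 mm²), the 29×7.5 cube at (6, 6.5) partially overlaps it — only the 93.75 mm² overlap (of its 217.50 mm²) is removed, clipping the outline; the 26.5×5 cube at (3.5, 8.5) partially overlaps it — only the 12.50 mm² overlap (of its 132.50 mm²) is removed, clipping the outline — area = 365.50 mm². So its area = 365.50 mm². Layer 4 (z = 1.2): the cube (footprint 18.5×25.5) is included at this height (area 471.75 mm²); the cube at (6, 6.5) (footprint 29×7.5) is included at this height (area 217.50 mm²); the cube at (3.5, 8.5) is present — its section is the full 26.5×5 rectangle (area 132.50 mm²); the cube at (5.5, -4) (footprint 14.5×29.5) is included at this height (area 427.75 mm²); After the difference (first − rest): starting from the 18.5×25.5 cube (471.75 mm²), the 29×7.5 cube at (6, 6.5) partially overlaps it — only the 93.75 mm² overlap (of its 217.50 mm²) is removed, clipping the outline; the 26.5×5 cube at (3.5, 8.5) partially overlaps it — only the 12.50 mm² overlap (of its 132.50 mm²) is removed, clipping the outline; the 14.5×29.5 cube at (5.5, -4) partially overlaps it — only the 235.25 mm² overlap (of its 427.75 mm²) is removed, clipping the outline — area = 130.25 mm². So its area = 130.25 mm². Layer 64 is larger (365.50 vs 130.25 mm²).

layer 64 (z = 19.2 mm)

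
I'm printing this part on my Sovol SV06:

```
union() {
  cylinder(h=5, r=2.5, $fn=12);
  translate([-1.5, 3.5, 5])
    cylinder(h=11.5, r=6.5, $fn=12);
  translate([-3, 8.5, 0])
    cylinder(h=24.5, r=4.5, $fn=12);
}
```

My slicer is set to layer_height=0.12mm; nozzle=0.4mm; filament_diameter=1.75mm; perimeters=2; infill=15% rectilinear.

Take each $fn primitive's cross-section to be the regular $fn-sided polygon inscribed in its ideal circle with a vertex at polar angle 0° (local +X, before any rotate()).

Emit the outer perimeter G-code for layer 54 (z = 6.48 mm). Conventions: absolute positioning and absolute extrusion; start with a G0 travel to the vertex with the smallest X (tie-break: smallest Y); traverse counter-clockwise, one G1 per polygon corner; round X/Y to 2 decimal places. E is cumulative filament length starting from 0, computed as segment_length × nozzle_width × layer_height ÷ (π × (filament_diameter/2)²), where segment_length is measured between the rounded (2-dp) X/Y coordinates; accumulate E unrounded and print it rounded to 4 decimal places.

At z = 6.48 mm: the cylinder is absent (z outside [0, 5]); the cylinder at (-1.5, 3.5): section is a regular 12-gon, circumradius r=6.5; the r=4.5 cylinder at (-3, 8.5) gives a regular 12-gon of circumradius 4.5 (constant along its height); Combining (union): the regions partially overlap (shared area 35.48 mm²), so overlapping operands fuse into one piece — 1 connected region. The outline is a single polygon with 18 vertices. Extrusion per mm of travel: 0.4 × 0.12 / (π × 0.875²) = 0.019956. Accumulating E over each segment gives final E = 0.9139.

G0 X-8.00 Y3.50 Z6.48
G1 X-7.13 Y0.25 E0.0671
G1 X-4.75 Y-2.13 E0.1343
G1 X-1.50 Y-3.00 E0.2015
G1 X1.75 Y-2.13 E0.2686
G1 X4.13 Y0.25 E0.3358
G1 X5.00 Y3.50 E0.4029
G1 X4.13 Y6.75 E0.4700
G1 X1.75 Y9.13 E0.5372
G1 X1.30 Y9.25 E0.5465
G1 X0.90 Y10.75 E0.5775
G1 X-0.75 Y12.40 E0.6241
G1 X-3.00 Y13.00 E0.6705
G1 X-5.25 Y12.40 E0.7170
G1 X-6.90 Y10.75 E0.7636
G1 X-7.50 Y8.50 E0.8100
G1 X-7.05 Y6.83 E0.8445
G1 X-7.13 Y6.75 E0.8468
G1 X-8.00 Y3.50 E0.9139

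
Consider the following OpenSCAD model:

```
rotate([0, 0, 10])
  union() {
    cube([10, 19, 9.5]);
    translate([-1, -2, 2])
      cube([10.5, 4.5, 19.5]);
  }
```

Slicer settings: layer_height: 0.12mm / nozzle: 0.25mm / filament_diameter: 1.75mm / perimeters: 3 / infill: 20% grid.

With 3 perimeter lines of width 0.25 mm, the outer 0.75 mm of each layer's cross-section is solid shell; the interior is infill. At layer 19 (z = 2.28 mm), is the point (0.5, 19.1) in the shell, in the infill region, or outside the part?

shell

At z = 2.28 mm: the 10×19 cube contributes its full rectangle; the cube at (-1, -2) is present — its section is the full 10.5×4.5 rectangle; Merging all regions: the regions partially overlap (shared area 23.75 mm²), so overlapping operands fuse into one piece — 1 connected region; (whole slice rotated 10° about Z — lengths, areas and connectivity unchanged). Overall, the cross-section is a single solid region. Undo the 10° rotation: the query point maps to (3.809, 18.723) in the un-rotated model frame. The nearest boundary edge runs (0.00, 19.00)→(10.00, 19.00); distance from the point to it = 0.28 mm. The point is inside the cross-section, 0.28 mm from the nearest boundary — within the 0.75 mm shell band (3 × 0.25).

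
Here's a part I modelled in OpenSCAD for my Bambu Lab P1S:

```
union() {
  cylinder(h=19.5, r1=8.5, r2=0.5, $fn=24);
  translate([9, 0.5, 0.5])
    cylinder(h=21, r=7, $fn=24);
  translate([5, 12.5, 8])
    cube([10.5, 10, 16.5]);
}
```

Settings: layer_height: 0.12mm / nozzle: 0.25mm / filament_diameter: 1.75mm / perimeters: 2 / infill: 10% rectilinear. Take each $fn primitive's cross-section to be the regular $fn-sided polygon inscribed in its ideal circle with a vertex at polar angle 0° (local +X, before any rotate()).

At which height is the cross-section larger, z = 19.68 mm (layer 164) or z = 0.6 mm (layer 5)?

Layer 164 (z = 19.68): the cone does not reach this height (z outside [0, 19.5]); the r=7 cylinder at (9, 0.5) contributes a regular 24-gon of circumradius 7 (area = (24/2)·7.000²·sin(360°/24) = 152.19 mm²); the cube at (5, 12.5) (footprint 10.5×10) is included at this height (area 105.00 mm²); Taking the union: the 2 present regions are separate (no shared area or edge), so areas and boundary lengths simply add and each stays a separate island — area = 257.19 mm². So its area = 257.19 mm². Layer 5 (z = 0.6): the cone: at t=0.031 of its height the radius interpolates to r₁+(r₂−r₁)t = 8.254, giving a regular 24-gon of that circumradius (area = (24/2)·8.254²·sin(360°/24) = 211.59 mm²); the r=7 cylinder at (9, 0.5) contributes a regular 24-gon of circumradius 7 (area = (24/2)·7.000²·sin(360°/24) = 152.19 mm²); the cube at (5, 12.5) is absent (z outside [8, 24.5]); Combining (union): the regions partially overlap — summed areas 363.77 mm² minus the doubly-counted overlap 52.17 mm² gives 311.60 mm² — area = 311.60 mm². So its area = 311.60 mm². Layer 5 is larger (311.60 vs 257.19 mm²).

layer 5 (z = 0.6 mm)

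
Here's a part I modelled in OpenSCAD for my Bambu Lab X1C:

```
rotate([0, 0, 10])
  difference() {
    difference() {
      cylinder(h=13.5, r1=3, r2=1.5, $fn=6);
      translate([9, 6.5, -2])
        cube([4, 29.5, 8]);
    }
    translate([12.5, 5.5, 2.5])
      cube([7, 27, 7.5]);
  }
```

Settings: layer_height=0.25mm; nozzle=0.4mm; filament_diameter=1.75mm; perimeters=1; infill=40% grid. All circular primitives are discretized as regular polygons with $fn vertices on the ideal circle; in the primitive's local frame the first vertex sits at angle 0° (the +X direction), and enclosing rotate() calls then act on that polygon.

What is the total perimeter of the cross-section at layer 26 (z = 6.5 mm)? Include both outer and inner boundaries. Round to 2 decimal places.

13.67 mm

At z = 6.5 mm: the cone (r1=3→r2=1.5) has section circumradius 2.278 here — a regular 6-gon (perimeter = 2·6·2.278·sin(180°/6) = 13.67 mm); the cube at (9, 6.5) is not intersected at this z (z outside [-2, 6]); Taking the first minus the rest: none of the subtracted shapes is present at this height, so the cone is unchanged — boundary = 13.67 mm; the 7×27 cube at (12.5, 5.5) contributes its full rectangle (perimeter 68.00 mm); Taking the first minus the rest: starting from that combined region, the 7×27 cube at (12.5, 5.5) misses the remaining region (no effect) — boundary = 13.67 mm; (whole slice rotated 10° about Z — lengths, areas and connectivity unchanged). Overall, the cross-section is a single solid region. Total boundary length (outer) = 13.67 mm.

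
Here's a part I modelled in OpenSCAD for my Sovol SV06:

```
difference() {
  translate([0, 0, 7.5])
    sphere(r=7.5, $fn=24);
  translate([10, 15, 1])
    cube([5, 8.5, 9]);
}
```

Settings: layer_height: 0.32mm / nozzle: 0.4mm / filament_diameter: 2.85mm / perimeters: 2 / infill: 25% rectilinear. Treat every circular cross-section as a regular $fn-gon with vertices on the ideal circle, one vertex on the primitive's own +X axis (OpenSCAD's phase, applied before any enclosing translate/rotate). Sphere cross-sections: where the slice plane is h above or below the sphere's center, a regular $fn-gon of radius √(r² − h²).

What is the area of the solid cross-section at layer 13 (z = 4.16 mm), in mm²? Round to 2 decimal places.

At z = 4.16 mm: the r=7.5 sphere slices to a regular 24-gon of circumradius 6.715 (√(r²−h²) with h=3.34 from center) (area = (24/2)·6.715²·sin(360°/24) = 140.06 mm²); the 5×8.5 cube at (10, 15) contributes its full rectangle (area 42.50 mm²); After the difference (first − rest): starting from the r=7.5 sphere (140.06 mm²), the 5×8.5 cube at (10, 15) misses the remaining region (no effect) — area = 140.06 mm². Overall, the cross-section is a single solid region. Net area = 140.06 mm².

140.06 mm²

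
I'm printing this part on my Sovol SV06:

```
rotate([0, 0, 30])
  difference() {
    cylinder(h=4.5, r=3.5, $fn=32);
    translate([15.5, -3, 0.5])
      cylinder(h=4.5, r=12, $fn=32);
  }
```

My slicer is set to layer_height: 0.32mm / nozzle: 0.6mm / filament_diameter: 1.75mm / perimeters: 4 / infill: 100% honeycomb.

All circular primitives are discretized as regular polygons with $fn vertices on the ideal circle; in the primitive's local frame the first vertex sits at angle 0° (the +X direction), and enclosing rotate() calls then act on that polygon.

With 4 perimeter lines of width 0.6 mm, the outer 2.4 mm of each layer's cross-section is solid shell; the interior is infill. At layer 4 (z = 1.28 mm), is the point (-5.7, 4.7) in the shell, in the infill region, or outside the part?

At z = 1.28 mm: the r=3.5 cylinder gives a regular 32-gon of circumradius 3.5 (constant along its height); the r=12 cylinder at (15.5, -3) gives a regular 32-gon of circumradius 12 (constant along its height); After the difference (first − rest): starting from the r=3.5 cylinder, the r=12 cylinder at (15.5, -3) misses the remaining region (no effect) — 1 connected region; (whole slice rotated 30° about Z — lengths, areas and connectivity unchanged). Overall, the cross-section is a single solid region. Undo the 30° rotation: the query point maps to (-2.586, 6.920) in the un-rotated model frame. The nearest boundary edge runs (-1.94, 2.91)→(-1.34, 3.23); distance from the point to it = 3.89 mm. The point is not inside any of the regions above, so it lies outside the cross-section (3.89 mm from the nearest boundary).

outside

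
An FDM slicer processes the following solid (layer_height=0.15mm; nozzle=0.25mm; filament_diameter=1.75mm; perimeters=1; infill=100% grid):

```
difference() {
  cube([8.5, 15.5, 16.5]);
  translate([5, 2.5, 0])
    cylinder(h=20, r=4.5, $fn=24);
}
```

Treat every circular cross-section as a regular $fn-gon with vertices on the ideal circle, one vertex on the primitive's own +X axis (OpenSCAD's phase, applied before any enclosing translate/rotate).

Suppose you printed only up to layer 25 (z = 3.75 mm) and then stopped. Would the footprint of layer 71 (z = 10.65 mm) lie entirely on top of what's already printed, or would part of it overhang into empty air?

Compare the two slices. At z = 3.75: the 8.5×15.5 cube contributes its full rectangle (area 131.75 mm²); the r=4.5 cylinder at (5, 2.5) contributes a regular 24-gon of circumradius 4.5 (area = (24/2)·4.500²·sin(360°/24) = 62.89 mm²); Taking the first minus the rest: starting from the 8.5×15.5 cube (131.75 mm²), the r=4.5 cylinder at (5, 2.5) partially overlaps it — only the 48.92 mm² overlap (of its 62.89 mm²) is removed, clipping the outline — area = 82.83 mm². At z = 10.65: the cube (footprint 8.5×15.5) is included at this height (area 131.75 mm²); the r=4.5 cylinder at (5, 2.5) contributes a regular 24-gon of circumradius 4.5 (area = (24/2)·4.500²·sin(360°/24) = 62.89 mm²); Subtracting the remaining from the first: starting from the 8.5×15.5 cube (131.75 mm²), the r=4.5 cylinder at (5, 2.5) partially overlaps it — only the 48.92 mm² overlap (of its 62.89 mm²) is removed, clipping the outline — area = 82.83 mm². Checking containment: the cross-section at z = 10.65 is a subset of the cross-section at z = 3.75.

entirely on top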